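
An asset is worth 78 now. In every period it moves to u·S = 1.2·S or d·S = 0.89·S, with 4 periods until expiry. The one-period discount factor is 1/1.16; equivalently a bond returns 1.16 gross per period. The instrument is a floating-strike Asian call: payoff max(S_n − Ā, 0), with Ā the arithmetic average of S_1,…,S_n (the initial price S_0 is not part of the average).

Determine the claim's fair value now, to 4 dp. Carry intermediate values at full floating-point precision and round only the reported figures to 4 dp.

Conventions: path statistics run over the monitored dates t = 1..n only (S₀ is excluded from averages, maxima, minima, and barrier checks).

price = 14.8151

With p* = (R−d)/(u−d) = 0.8710, sum probability × payoff across the paths and divide by R^4.
Enumerate all 2^4 = 16 price paths (U = up ×1.2, D = down ×0.89); each path with k up-moves has probability p*^k·(1−p*)^(4−k).
DDDD: Ā=58.7826, payoff=0.0000, prob=0.000277
UDDD: Ā=79.2574, payoff=0.0000, prob=0.001871
DUDD: Ā=73.2124, payoff=0.0000, prob=0.001871
UUDD: Ā=98.7134, payoff=0.0000, prob=0.012630
DDUD: Ā=67.8324, payoff=0.0000, prob=0.001871
UDUD: Ā=91.4594, payoff=0.0000, prob=0.012630
DUUD: Ā=85.4144, payoff=3.5543, prob=0.012630
UUUD: Ā=115.1654, payoff=4.7923, prob=0.085252
DDDU: Ā=63.0441, payoff=2.9410, prob=0.001871
UDDU: Ā=85.0033, payoff=3.9654, prob=0.012630
DUDU: Ā=78.9583, payoff=10.0104, prob=0.012630
UUDU: Ā=106.4606, payoff=13.4971, prob=0.085252
DDUU: Ā=73.5783, payoff=15.3904, prob=0.012630
UDUU: Ā=99.2066, payoff=20.7511, prob=0.085252
DUUU: Ā=93.1616, payoff=26.7961, prob=0.085252
UUUU: Ā=125.6112, payoff=36.1296, prob=0.575451
Price = Σ prob·payoff / R^4 = 26.824805 / 1.810639 = 14.8151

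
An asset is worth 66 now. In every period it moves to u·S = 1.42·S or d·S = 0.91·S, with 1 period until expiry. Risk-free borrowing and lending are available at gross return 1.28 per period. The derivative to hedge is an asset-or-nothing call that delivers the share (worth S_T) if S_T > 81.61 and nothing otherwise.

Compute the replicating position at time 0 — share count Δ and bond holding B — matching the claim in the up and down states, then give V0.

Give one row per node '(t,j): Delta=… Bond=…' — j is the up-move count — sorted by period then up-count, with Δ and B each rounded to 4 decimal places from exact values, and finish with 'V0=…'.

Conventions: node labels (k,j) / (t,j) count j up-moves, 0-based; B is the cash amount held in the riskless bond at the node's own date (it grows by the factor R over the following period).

Risk-neutral probability p* = (R−d)/(u−d) = (1.28−0.91)/(1.42−0.91) = 0.7255.
Payoffs at expiry: V(1,0)=0.0000, V(1,1)=93.7200
Node (0,0) S=66.0000: V=(p*·93.7200+(1−p*)·0.0000)/1.28=53.1195; Δ=(93.7200−0.0000)/(93.7200−60.0600)=2.7843; B=V−Δ·S=-130.6452
Check: Δ(0,0)·S0 + B(0,0) = 53.1195 = V0.

(0,0): Delta=2.7843 Bond=-130.6452
V0=53.1195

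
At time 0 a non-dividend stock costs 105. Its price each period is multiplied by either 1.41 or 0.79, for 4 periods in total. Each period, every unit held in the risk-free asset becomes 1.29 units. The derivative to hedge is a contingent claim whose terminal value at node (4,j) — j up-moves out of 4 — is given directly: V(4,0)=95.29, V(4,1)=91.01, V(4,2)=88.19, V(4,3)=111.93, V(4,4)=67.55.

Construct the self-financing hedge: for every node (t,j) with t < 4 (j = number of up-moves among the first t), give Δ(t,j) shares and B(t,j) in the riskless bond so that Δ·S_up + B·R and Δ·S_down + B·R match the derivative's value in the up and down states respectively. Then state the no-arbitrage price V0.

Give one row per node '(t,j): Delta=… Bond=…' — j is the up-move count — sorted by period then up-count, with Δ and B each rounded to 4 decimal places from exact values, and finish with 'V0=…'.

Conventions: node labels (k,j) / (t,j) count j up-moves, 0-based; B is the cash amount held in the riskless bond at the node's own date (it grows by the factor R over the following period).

(0,0): Delta=-0.1045 Bond=43.1707
(1,0): Delta=0.1682 Bond=33.0692
(1,1): Delta=-0.1411 Bond=61.1193
(2,0): Delta=-0.0592 Bond=57.5637
(2,1): Delta=0.1988 Bond=39.0822
(2,2): Delta=-0.1868 Bond=88.3867
(3,0): Delta=-0.1333 Bond=78.0958
(3,1): Delta=-0.0492 Bond=73.3358
(3,2): Delta=0.2322 Bond=44.9152
(3,3): Delta=-0.2432 Bond=130.6037
V0=32.2023

The replicating-portfolio and risk-neutral prices coincide; use p* = (1.29−0.79)/(1.41−0.79) = 0.8065 for the latter.
At maturity the claim pays: V(4,0)=95.2900, V(4,1)=91.0100, V(4,2)=88.1900, V(4,3)=111.9300, V(4,4)=67.5500
(3,0): S=51.7691. Δ = (V_up−V_dn)/(S_up−S_dn) = (91.0100−95.2900)/(72.9944−40.8976) = -0.1333. V = [p*·91.0100 + (1−p*)·95.2900]/1.29 = 71.1925. B = V − Δ·S = 78.0958.
(3,1): S=92.3980. Δ = (V_up−V_dn)/(S_up−S_dn) = (88.1900−91.0100)/(130.2812−72.9944) = -0.0492. V = [p*·88.1900 + (1−p*)·91.0100]/1.29 = 68.7874. B = V − Δ·S = 73.3358.
(3,2): S=164.9129. Δ = (V_up−V_dn)/(S_up−S_dn) = (111.9300−88.1900)/(232.5272−130.2812) = 0.2322. V = [p*·111.9300 + (1−p*)·88.1900]/1.29 = 83.2056. B = V − Δ·S = 44.9152.
(3,3): S=294.3382. Δ = (V_up−V_dn)/(S_up−S_dn) = (67.5500−111.9300)/(415.0169−232.5272) = -0.2432. V = [p*·67.5500 + (1−p*)·111.9300]/1.29 = 59.0230. B = V − Δ·S = 130.6037.
(2,0): S=65.5305. Δ = (V_up−V_dn)/(S_up−S_dn) = (68.7874−71.1925)/(92.3980−51.7691) = -0.0592. V = [p*·68.7874 + (1−p*)·71.1925]/1.29 = 53.6845. B = V − Δ·S = 57.5637.
(2,1): S=116.9595. Δ = (V_up−V_dn)/(S_up−S_dn) = (83.2056−68.7874)/(164.9129−92.3980) = 0.1988. V = [p*·83.2056 + (1−p*)·68.7874]/1.29 = 62.3372. B = V − Δ·S = 39.0822.
(2,2): S=208.7505. Δ = (V_up−V_dn)/(S_up−S_dn) = (59.0230−83.2056)/(294.3382−164.9129) = -0.1868. V = [p*·59.0230 + (1−p*)·83.2056]/1.29 = 49.3826. B = V − Δ·S = 88.3867.
(1,0): S=82.9500. Δ = (V_up−V_dn)/(S_up−S_dn) = (62.3372−53.6845)/(116.9595−65.5305) = 0.1682. V = [p*·62.3372 + (1−p*)·53.6845]/1.29 = 47.0252. B = V − Δ·S = 33.0692.
(1,1): S=148.0500. Δ = (V_up−V_dn)/(S_up−S_dn) = (49.3826−62.3372)/(208.7505−116.9595) = -0.1411. V = [p*·49.3826 + (1−p*)·62.3372]/1.29 = 40.2247. B = V − Δ·S = 61.1193.
(0,0): S=105.0000. Δ = (V_up−V_dn)/(S_up−S_dn) = (40.2247−47.0252)/(148.0500−82.9500) = -0.1045. V = [p*·40.2247 + (1−p*)·47.0252]/1.29 = 32.2023. B = V − Δ·S = 43.1707.
As a check, the time-0 holding Δ(0,0)·S0 + B(0,0) comes to 32.2023 — exactly V0.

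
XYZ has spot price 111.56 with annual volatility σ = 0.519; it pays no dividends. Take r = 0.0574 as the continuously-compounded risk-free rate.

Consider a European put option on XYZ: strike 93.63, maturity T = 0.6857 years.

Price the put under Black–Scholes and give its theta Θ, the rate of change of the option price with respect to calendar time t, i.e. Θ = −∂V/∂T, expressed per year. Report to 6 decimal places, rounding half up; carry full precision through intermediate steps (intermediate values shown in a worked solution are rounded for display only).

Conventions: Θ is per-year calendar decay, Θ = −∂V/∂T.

price = 8.428665
Θ = -8.802798

σ√T = 0.519·√0.6857 = 0.429768
d₁ = (ln(S/K) + (r+σ²/2)T) / (σ√T) = (ln(111.56/93.63) + (0.0574+0.519²/2)·0.6857) / 0.429768 = (0.175212 + 0.131710) / 0.429768 = 0.714155
d₂ = d₁ − σ√T = 0.714155 − 0.429768 = 0.284387
e^{−rT} = 0.961405
N(−d₁) = 0.237566,  N(−d₂) = 0.388057
Put price V = K·e^{−rT}·N(−d₂) − S·N(−d₁) = 34.931483 − 26.502818 = 8.428665
φ(d₁) = (1/√(2π))·e^{−d₁²/2} = 0.309144
Θ = −S·φ(d₁)·σ/(2√T) + r·K·e^{−rT}·N(−d₂) = −10.807865 + 2.005067 = -8.802798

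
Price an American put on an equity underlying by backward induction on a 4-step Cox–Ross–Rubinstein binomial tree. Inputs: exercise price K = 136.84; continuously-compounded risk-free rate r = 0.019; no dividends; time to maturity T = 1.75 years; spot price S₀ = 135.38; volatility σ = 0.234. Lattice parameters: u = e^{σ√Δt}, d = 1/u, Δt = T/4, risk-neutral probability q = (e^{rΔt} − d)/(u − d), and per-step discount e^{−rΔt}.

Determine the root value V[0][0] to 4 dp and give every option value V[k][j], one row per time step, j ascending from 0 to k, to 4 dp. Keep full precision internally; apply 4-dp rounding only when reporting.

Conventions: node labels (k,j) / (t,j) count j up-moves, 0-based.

params: Δt=0.43750 u=1.16740 d=0.85661 q=0.48824 e^(-rΔt)=0.99172
t_4 payoffs: 63.9479 37.5015 1.4600 0.0000 0.0000
k=3: node(3,0) S=85.0940 payoff=51.7460 vs cont=50.6133 → 51.7460 [stop]  node(3,1) S=115.9674 payoff=20.8726 vs cont=19.7398 → 20.8726 [stop]  node(3,2) S=158.0422 payoff=0.0000 vs cont=0.7410 → 0.7410 [wait]  node(3,3) S=215.3824 payoff=0.0000 vs cont=0.0000 → 0.0000 [wait]
k=2: node(2,0) S=99.3385 payoff=37.5015 vs cont=36.3688 → 37.5015 [stop]  node(2,1) S=135.3800 payoff=1.4600 vs cont=10.9521 → 10.9521 [wait]  node(2,2) S=184.4980 payoff=0.0000 vs cont=0.3761 → 0.3761 [wait]
k=1: node(1,0) S=115.9674 payoff=20.8726 vs cont=24.3359 → 24.3359 [wait]  node(1,1) S=158.0422 payoff=0.0000 vs cont=5.7405 → 5.7405 [wait]
k=0: node(0,0) S=135.3800 payoff=1.4600 vs cont=15.1306 → 15.1306 [wait]

price = 15.1306
tree:
15.1306
24.3359 5.7405
37.5015 10.9521 0.3761
51.7460 20.8726 0.7410 0.0000
63.9479 37.5015 1.4600 0.0000 0.0000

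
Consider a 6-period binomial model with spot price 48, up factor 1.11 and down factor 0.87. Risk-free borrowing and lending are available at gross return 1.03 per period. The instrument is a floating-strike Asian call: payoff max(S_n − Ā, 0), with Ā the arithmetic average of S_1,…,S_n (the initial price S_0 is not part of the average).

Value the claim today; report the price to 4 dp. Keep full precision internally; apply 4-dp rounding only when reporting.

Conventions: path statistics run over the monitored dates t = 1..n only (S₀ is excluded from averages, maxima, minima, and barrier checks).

price = 4.7015

No-arbitrage gives p* = (R−d)/(u−d) = 0.6667: enumerate every path, weight its payoff by its p*-probability, and discount by R^6.
Enumerate all 2^6 = 64 price paths (U = up ×1.11, D = down ×0.87); each path with k up-moves has probability p*^k·(1−p*)^(6−k).
DDDDDD: Ā=30.3228, payoff=0.0000, prob=0.001372
UDDDDD: Ā=38.6877, payoff=0.0000, prob=0.002743
DUDDDD: Ā=36.7677, payoff=0.0000, prob=0.002743
UUDDDD: Ā=46.9105, payoff=0.0000, prob=0.005487
DDUDDD: Ā=35.0973, payoff=0.0000, prob=0.002743
UDUDDD: Ā=44.7793, payoff=0.0000, prob=0.005487
DUUDDD: Ā=42.8593, payoff=0.0000, prob=0.005487
UUUDDD: Ā=54.6826, payoff=0.0000, prob=0.010974
DDDUDD: Ā=33.6440, payoff=0.0000, prob=0.002743
UDDUDD: Ā=42.9252, payoff=0.0000, prob=0.005487
DUDUDD: Ā=41.0052, payoff=0.0000, prob=0.005487
UUDUDD: Ā=52.3169, payoff=0.0000, prob=0.010974
DDUUDD: Ā=39.3348, payoff=0.0000, prob=0.005487
UDUUDD: Ā=50.1857, payoff=0.0000, prob=0.010974
DUUUDD: Ā=48.2657, payoff=0.0000, prob=0.010974
UUUUDD: Ā=61.5804, payoff=0.0000, prob=0.021948
DDDDUD: Ā=32.3797, payoff=0.0000, prob=0.002743
UDDDUD: Ā=41.3120, payoff=0.0000, prob=0.005487
DUDDUD: Ā=39.3920, payoff=0.0000, prob=0.005487
UUDDUD: Ā=50.2588, payoff=0.0000, prob=0.010974
DDUDUD: Ā=37.7216, payoff=0.0000, prob=0.005487
UDUDUD: Ā=48.1276, payoff=0.0000, prob=0.010974
DUUDUD: Ā=46.2076, payoff=0.0000, prob=0.010974
UUUDUD: Ā=58.9545, payoff=0.0000, prob=0.021948
DDDUUD: Ā=36.2684, payoff=0.0000, prob=0.005487
UDDUUD: Ā=46.2735, payoff=0.0000, prob=0.010974
DUDUUD: Ā=44.3535, payoff=0.0000, prob=0.010974
UUDUUD: Ā=56.5889, payoff=0.0000, prob=0.021948
DDUUUD: Ā=42.6831, payoff=0.5452, prob=0.010974
UDUUUD: Ā=54.4577, payoff=0.6956, prob=0.021948
DUUUUD: Ā=52.5377, payoff=2.6156, prob=0.021948
UUUUUD: Ā=67.0309, payoff=3.3371, prob=0.043896
DDDDDU: Ā=31.2798, payoff=0.0000, prob=0.002743
UDDDDU: Ā=39.9086, payoff=0.0000, prob=0.005487
DUDDDU: Ā=37.9886, payoff=0.0000, prob=0.005487
UUDDDU: Ā=48.4683, payoff=0.0000, prob=0.010974
DDUDDU: Ā=36.3182, payoff=0.0000, prob=0.005487
UDUDDU: Ā=46.3371, payoff=0.0000, prob=0.010974
DUUDDU: Ā=44.4171, payoff=0.0000, prob=0.010974
UUUDDU: Ā=56.6701, payoff=0.0000, prob=0.021948
DDDUDU: Ā=34.8650, payoff=0.0000, prob=0.005487
UDDUDU: Ā=44.4829, payoff=0.0000, prob=0.010974
DUDUDU: Ā=42.5629, payoff=0.6653, prob=0.010974
UUDUDU: Ā=54.3044, payoff=0.8489, prob=0.021948
DDUUDU: Ā=40.8925, payoff=2.3357, prob=0.010974
UDUUDU: Ā=52.1732, payoff=2.9801, prob=0.021948
DUUUDU: Ā=50.2532, payoff=4.9001, prob=0.021948
UUUUDU: Ā=64.1162, payoff=6.2518, prob=0.043896
DDDDUU: Ā=33.6007, payoff=0.2810, prob=0.005487
UDDDUU: Ā=42.8698, payoff=0.3585, prob=0.010974
DUDDUU: Ā=40.9498, payoff=2.2785, prob=0.010974
UUDDUU: Ā=52.2463, payoff=2.9070, prob=0.021948
DDUDUU: Ā=39.2794, payoff=3.9489, prob=0.010974
UDUDUU: Ā=50.1151, payoff=5.0382, prob=0.021948
DUUDUU: Ā=48.1951, payoff=6.9582, prob=0.021948
UUUDUU: Ā=61.4903, payoff=8.8777, prob=0.043896
DDDUUU: Ā=37.8262, payoff=5.4021, prob=0.010974
UDDUUU: Ā=48.2610, payoff=6.8923, prob=0.021948
DUDUUU: Ā=46.3410, payoff=8.8123, prob=0.021948
UUDUUU: Ā=59.1247, payoff=11.2433, prob=0.043896
DDUUUU: Ā=44.6706, payoff=10.4827, prob=0.021948
UDUUUU: Ā=56.9935, payoff=13.3745, prob=0.043896
DUUUUU: Ā=55.0735, payoff=15.2945, prob=0.043896
UUUUUU: Ā=70.2662, payoff=19.5137, prob=0.087791
Price = Σ prob·payoff / R^6 = 5.613856 / 1.194052 = 4.7015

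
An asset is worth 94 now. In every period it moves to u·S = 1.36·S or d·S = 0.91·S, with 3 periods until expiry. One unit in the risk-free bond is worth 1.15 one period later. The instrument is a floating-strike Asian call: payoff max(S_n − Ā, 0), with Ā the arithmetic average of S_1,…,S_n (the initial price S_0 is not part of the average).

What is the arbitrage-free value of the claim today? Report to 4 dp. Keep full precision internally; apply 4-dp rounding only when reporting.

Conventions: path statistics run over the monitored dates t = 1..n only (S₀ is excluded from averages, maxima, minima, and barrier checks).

Under the martingale measure an up-move has probability p* = 0.5333; value the claim as the probability-weighted average of per-path payoffs, discounted 3 periods at R = 1.15.
Enumerate all 2^3 = 8 price paths (U = up ×1.36, D = down ×0.91); each path with k up-moves has probability p*^k·(1−p*)^(3−k).
DDD: Ā=78.0724, payoff=0.0000, prob=0.101630
UDD: Ā=116.6796, payoff=0.0000, prob=0.116148
DUD: Ā=102.5796, payoff=3.2847, prob=0.116148
UUD: Ā=153.3057, payoff=4.9091, prob=0.132741
DDU: Ā=89.7486, payoff=16.1157, prob=0.116148
UDU: Ā=134.1297, payoff=24.0851, prob=0.132741
DUU: Ā=120.0297, payoff=38.1851, prob=0.132741
UUU: Ā=179.3851, payoff=57.0678, prob=0.151704
Price = Σ prob·payoff / R^3 = 19.828134 / 1.520875 = 13.0373

price = 13.0373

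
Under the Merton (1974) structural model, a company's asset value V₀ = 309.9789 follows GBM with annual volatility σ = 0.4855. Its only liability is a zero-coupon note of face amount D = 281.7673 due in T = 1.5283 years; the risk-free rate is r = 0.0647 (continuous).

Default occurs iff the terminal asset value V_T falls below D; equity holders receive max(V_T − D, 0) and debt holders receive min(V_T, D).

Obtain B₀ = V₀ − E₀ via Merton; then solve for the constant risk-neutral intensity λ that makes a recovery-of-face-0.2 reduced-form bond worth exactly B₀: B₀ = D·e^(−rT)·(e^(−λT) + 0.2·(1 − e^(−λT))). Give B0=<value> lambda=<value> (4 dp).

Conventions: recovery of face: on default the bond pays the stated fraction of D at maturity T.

Equity is a call on the firm's assets struck at D = 281.7673:
d₁ = [ln(V₀/D) + (r + σ²/2)T] / (σ√T)
   = [ln(309.9789/281.7673) + (0.0647 + 0.5·0.4855²)·1.5283] / (0.4855·√1.5283)
   = [0.095423 + 0.278999] / 0.600197 = 0.623832
d₂ = d₁ − σ√T = 0.623832 − 0.600197 = 0.023635
N(d₁) = 0.733631,  N(d₂) = 0.509428,  e^(−rT) = 0.905850
E₀ = V₀·N(d₁) − D·e^(−rT)·N(d₂)
   = 309.9789·0.733631 − 281.7673·0.905850·0.509428 = 97.384155
B₀ = V₀ − E₀ = 309.9789 − 97.384155 = 212.594745
e^(−λT) = (B₀·e^(rT)/D − 0.2)/(1 − 0.2) = (212.5947·1.103935/281.7673 − 0.2)/0.8 = 0.79115487
λ = −ln(0.79115487)/1.5283 = 0.153282

B0=212.5947 lambda=0.1533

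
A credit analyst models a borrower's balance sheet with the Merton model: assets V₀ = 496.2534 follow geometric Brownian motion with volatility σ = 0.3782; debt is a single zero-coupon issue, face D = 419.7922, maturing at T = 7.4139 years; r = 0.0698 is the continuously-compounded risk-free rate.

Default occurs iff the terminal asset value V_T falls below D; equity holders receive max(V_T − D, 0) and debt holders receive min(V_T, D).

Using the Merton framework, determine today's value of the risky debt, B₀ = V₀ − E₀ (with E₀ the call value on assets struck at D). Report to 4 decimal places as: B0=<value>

Work the structural quantities from V₀ = 496.2534 against face 419.7922:
d₁ = [ln(V₀/D) + (r + σ²/2)T] / (σ√T)
   = [ln(496.2534/419.7922) + (0.0698 + 0.5·0.3782²)·7.4139] / (0.3782·√7.4139)
   = [0.167327 + 1.047715] / 1.029781 = 1.179903
d₂ = d₁ − σ√T = 1.179903 − 1.029781 = 0.150122
N(d₁) = 0.880981,  N(d₂) = 0.559666,  e^(−rT) = 0.596015
E₀ = V₀·N(d₁) − D·e^(−rT)·N(d₂)
   = 496.2534·0.880981 − 419.7922·0.596015·0.559666 = 297.159972
B₀ = V₀ − E₀ = 496.2534 − 297.159972 = 199.093428

B0=199.0934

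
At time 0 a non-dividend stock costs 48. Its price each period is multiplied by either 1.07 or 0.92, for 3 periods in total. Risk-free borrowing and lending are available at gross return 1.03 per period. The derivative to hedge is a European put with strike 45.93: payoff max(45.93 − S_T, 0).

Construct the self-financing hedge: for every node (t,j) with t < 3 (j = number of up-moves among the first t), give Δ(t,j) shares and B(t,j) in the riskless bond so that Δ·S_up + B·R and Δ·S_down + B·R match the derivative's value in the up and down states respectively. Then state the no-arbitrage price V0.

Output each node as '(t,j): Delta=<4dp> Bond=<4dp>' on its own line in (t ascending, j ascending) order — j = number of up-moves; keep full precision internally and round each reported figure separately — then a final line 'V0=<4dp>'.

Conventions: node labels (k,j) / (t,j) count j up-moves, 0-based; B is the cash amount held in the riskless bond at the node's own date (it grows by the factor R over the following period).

No-arbitrage ⇒ martingale measure with p* = (R−d)/(u−d) = 0.7333.
At maturity the claim pays: V(3,0)=8.5530, V(3,1)=2.4589, V(3,2)=0.0000, V(3,3)=0.0000
  t=2,j=0: stock 40.6272 → up 43.4711 (V=2.4589), down 37.3770 (V=8.5530). Price 3.9650; hedge Δ=-1.0000, bond B=44.5922.
  t=2,j=1: stock 47.2512 → up 50.5588 (V=0.0000), down 43.4711 (V=2.4589). Price 0.6366; hedge Δ=-0.3469, bond B=17.0292.
  t=2,j=2: stock 54.9552 → up 58.8021 (V=0.0000), down 50.5588 (V=0.0000). Price 0.0000; hedge Δ=0.0000, bond B=0.0000.
  t=1,j=0: stock 44.1600 → up 47.2512 (V=0.6366), down 40.6272 (V=3.9650). Price 1.4798; hedge Δ=-0.5025, bond B=23.6693.
  t=1,j=1: stock 51.3600 → up 54.9552 (V=0.0000), down 47.2512 (V=0.6366). Price 0.1648; hedge Δ=-0.0826, bond B=4.4089.
  t=0,j=0: stock 48.0000 → up 51.3600 (V=0.1648), down 44.1600 (V=1.4798). Price 0.5005; hedge Δ=-0.1826, bond B=9.2670.
Check: Δ(0,0)·S0 + B(0,0) = 0.5005 = V0.

(0,0): Delta=-0.1826 Bond=9.2670
(1,0): Delta=-0.5025 Bond=23.6693
(1,1): Delta=-0.0826 Bond=4.4089
(2,0): Delta=-1.0000 Bond=44.5922
(2,1): Delta=-0.3469 Bond=17.0292
(2,2): Delta=0.0000 Bond=0.0000
V0=0.5005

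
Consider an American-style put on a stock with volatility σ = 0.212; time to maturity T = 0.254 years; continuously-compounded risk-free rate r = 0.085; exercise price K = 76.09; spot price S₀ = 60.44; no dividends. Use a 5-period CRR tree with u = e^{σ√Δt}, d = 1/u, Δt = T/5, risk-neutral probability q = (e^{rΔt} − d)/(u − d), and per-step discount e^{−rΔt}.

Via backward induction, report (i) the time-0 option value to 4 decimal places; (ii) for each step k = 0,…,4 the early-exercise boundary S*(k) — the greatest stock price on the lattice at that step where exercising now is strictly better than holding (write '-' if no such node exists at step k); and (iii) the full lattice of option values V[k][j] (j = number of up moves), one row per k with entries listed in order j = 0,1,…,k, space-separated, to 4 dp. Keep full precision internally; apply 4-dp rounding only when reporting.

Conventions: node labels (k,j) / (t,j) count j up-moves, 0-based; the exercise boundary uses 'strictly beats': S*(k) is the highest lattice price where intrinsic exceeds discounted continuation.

params: Δt=0.05080 u=1.04894 d=0.95334 q=0.53332 e^(-rΔt)=0.99569
t_5 payoffs: 28.4944 23.7216 18.4701 12.6919 6.3344 0.0000
t_4: node(4,0) S=49.9250 payoff=26.1650 vs cont=25.8372 → 26.1650 [stop]  node(4,1) S=54.9315 payoff=21.1585 vs cont=20.8307 → 21.1585 [stop]  node(4,2) S=60.4400 payoff=15.6500 vs cont=15.3222 → 15.6500 [stop]  node(4,3) S=66.5009 payoff=9.5891 vs cont=9.2612 → 9.5891 [stop]  node(4,4) S=73.1696 payoff=2.9204 vs cont=2.9434 → 2.9434 [wait]  ⇒ S*(4)=66.5009
t_3: node(3,0) S=52.3684 payoff=23.7216 vs cont=23.3937 → 23.7216 [stop]  node(3,1) S=57.6199 payoff=18.4701 vs cont=18.1422 → 18.4701 [stop]  node(3,2) S=63.3981 payoff=12.6919 vs cont=12.3641 → 12.6919 [stop]  node(3,3) S=69.7556 payoff=6.3344 vs cont=6.0187 → 6.3344 [stop]  ⇒ S*(3)=69.7556
t_2: node(2,0) S=54.9315 payoff=21.1585 vs cont=20.8307 → 21.1585 [stop]  node(2,1) S=60.4400 payoff=15.6500 vs cont=15.3222 → 15.6500 [stop]  node(2,2) S=66.5009 payoff=9.5891 vs cont=9.2612 → 9.5891 [stop]  ⇒ S*(2)=66.5009
t_1: node(1,0) S=57.6199 payoff=18.4701 vs cont=18.1422 → 18.4701 [stop]  node(1,1) S=63.3981 payoff=12.6919 vs cont=12.3641 → 12.6919 [stop]  ⇒ S*(1)=63.3981
t_0: node(0,0) S=60.4400 payoff=15.6500 vs cont=15.3222 → 15.6500 [stop]  ⇒ S*(0)=60.4400

price = 15.6500
boundary = 60.4400 63.3981 66.5009 69.7556 66.5009
tree:
15.6500
18.4701 12.6919
21.1585 15.6500 9.5891
23.7216 18.4701 12.6919 6.3344
26.1650 21.1585 15.6500 9.5891 2.9434
28.4944 23.7216 18.4701 12.6919 6.3344 0.0000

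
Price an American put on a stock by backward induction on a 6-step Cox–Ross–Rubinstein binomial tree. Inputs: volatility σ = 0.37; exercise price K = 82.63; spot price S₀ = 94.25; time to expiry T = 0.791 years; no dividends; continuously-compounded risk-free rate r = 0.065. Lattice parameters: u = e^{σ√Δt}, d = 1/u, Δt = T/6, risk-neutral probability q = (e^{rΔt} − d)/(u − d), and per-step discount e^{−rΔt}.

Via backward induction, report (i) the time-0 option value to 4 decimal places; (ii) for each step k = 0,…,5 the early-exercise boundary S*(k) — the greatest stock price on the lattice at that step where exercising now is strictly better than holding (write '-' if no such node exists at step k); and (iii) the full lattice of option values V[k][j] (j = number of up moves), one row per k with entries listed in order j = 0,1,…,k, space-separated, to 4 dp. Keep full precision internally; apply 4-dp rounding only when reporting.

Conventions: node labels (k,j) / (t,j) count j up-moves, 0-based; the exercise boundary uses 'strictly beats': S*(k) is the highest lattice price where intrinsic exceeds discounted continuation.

Δt=0.13183, u=1.14378, d=0.87429, q=0.49840, disc=e^(-rΔt)=0.99147
k=6 terminal: V=max(K-S,0) → 40.5365 27.5614 10.5868 0.0000 0.0000 0.0000 0.0000
k=5: j=0 S=48.1459 intr=34.4841 cont=33.7790 V=34.4841[EX]; j=1 S=62.9866 intr=19.6434 cont=18.9383 V=19.6434[EX]; j=2 S=82.4019 intr=0.2281 cont=5.2651 V=5.2651[hold]; j=3 S=107.8017 intr=0.0000 cont=0.0000 V=0.0000[hold]; j=4 S=141.0309 intr=0.0000 cont=0.0000 V=0.0000[hold]; j=5 S=184.5028 intr=0.0000 cont=0.0000 V=0.0000[hold]  S*(5)=62.9866
k=4: j=0 S=55.0686 intr=27.5614 cont=26.8564 V=27.5614[EX]; j=1 S=72.0432 intr=10.5868 cont=12.3708 V=12.3708[hold]; j=2 S=94.2500 intr=0.0000 cont=2.6184 V=2.6184[hold]; j=3 S=123.3020 intr=0.0000 cont=0.0000 V=0.0000[hold]; j=4 S=161.3090 intr=0.0000 cont=0.0000 V=0.0000[hold]  S*(4)=55.0686
k=3: j=0 S=62.9866 intr=19.6434 cont=19.8198 V=19.8198[hold]; j=1 S=82.4019 intr=0.2281 cont=7.4461 V=7.4461[hold]; j=2 S=107.8017 intr=0.0000 cont=1.3022 V=1.3022[hold]; j=3 S=141.0309 intr=0.0000 cont=0.0000 V=0.0000[hold]  S*(3)=-
k=2: j=0 S=72.0432 intr=10.5868 cont=13.5363 V=13.5363[hold]; j=1 S=94.2500 intr=0.0000 cont=4.3466 V=4.3466[hold]; j=2 S=123.3020 intr=0.0000 cont=0.6476 V=0.6476[hold]  S*(2)=-
k=1: j=0 S=82.4019 intr=0.2281 cont=8.8798 V=8.8798[hold]; j=1 S=107.8017 intr=0.0000 cont=2.4817 V=2.4817[hold]  S*(1)=-
k=0: j=0 S=94.2500 intr=0.0000 cont=5.6424 V=5.6424[hold]  S*(0)=-

price = 5.6424
boundary = - - - - 55.0686 62.9866
tree:
5.6424
8.8798 2.4817
13.5363 4.3466 0.6476
19.8198 7.4461 1.3022 0.0000
27.5614 12.3708 2.6184 0.0000 0.0000
34.4841 19.6434 5.2651 0.0000 0.0000 0.0000
40.5365 27.5614 10.5868 0.0000 0.0000 0.0000 0.0000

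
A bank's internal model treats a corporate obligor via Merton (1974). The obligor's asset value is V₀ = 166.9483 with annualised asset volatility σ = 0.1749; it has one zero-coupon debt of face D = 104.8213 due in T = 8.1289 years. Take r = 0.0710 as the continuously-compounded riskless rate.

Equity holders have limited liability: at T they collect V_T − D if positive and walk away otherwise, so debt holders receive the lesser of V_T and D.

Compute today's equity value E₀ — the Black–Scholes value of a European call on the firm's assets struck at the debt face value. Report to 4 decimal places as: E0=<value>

E0=108.4116

Work the structural quantities from V₀ = 166.9483 against face 104.8213:
d₁ = [ln(V₀/D) + (r + σ²/2)T] / (σ√T)
   = [ln(166.9483/104.8213) + (0.0710 + 0.5·0.1749²)·8.1289] / (0.1749·√8.1289)
   = [0.465427 + 0.701483] / 0.498661 = 2.340086
d₂ = d₁ − σ√T = 2.340086 − 0.498661 = 1.841425
N(d₁) = 0.990360,  N(d₂) = 0.967220,  e^(−rT) = 0.561495
E₀ = V₀·N(d₁) − D·e^(−rT)·N(d₂)
   = 166.9483·0.990360 − 104.8213·0.561495·0.967220 = 108.411613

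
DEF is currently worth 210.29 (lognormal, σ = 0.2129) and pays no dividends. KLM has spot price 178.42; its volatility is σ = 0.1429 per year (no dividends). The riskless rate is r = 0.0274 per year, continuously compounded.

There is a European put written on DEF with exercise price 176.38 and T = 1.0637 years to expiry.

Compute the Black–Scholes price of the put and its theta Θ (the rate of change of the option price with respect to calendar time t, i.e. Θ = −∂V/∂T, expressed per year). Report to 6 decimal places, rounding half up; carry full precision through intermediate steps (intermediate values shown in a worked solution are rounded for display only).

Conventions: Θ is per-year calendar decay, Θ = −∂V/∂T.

σ√T = 0.2129·√1.0637 = 0.219576
d₁ = (ln(S/K) + (r+σ²/2)T) / (σ√T) = (ln(210.29/176.38) + (0.0274+0.2129²/2)·1.0637) / 0.219576 = (0.175847 + 0.053252) / 0.219576 = 1.043369
d₂ = d₁ − σ√T = 1.043369 − 0.219576 = 0.823793
e^{−rT} = 0.971275
N(−d₁) = 0.148389,  N(−d₂) = 0.205029
Put price V = K·e^{−rT}·N(−d₂) − S·N(−d₁) = 35.124177 − 31.204659 = 3.919518
φ(d₁) = (1/√(2π))·e^{−d₁²/2} = 0.231483
Θ = −S·φ(d₁)·σ/(2√T) + r·K·e^{−rT}·N(−d₂) = −5.024284 + 0.962402 = -4.061881

price = 3.919518
Θ = -4.061881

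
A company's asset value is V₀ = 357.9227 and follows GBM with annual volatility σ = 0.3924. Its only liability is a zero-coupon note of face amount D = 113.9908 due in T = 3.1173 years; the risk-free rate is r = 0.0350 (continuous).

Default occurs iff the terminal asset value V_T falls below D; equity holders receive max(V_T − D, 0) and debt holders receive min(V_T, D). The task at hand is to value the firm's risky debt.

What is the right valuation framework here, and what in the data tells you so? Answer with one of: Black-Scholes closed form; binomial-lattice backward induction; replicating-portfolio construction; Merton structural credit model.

framework: Merton structural credit model

Key observation: with the firm-asset dynamics (V₀ = 357.9227) and a single zero-coupon liability of face 113.9908 given, debt value, spread, and default probability all derive from the option view of the balance sheet.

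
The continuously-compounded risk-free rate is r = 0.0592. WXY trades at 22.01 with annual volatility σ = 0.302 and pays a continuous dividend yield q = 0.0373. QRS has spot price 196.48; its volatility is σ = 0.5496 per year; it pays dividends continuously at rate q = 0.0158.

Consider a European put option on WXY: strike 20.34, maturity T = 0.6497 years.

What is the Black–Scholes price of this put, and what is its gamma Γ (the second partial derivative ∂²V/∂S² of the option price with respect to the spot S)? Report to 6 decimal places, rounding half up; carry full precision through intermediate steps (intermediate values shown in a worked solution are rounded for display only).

price = 1.176304
Γ = 0.063999

σ√T = 0.302·√0.6497 = 0.243424
d₁ = (ln(S/K) + (r−q+σ²/2)T) / (σ√T) = (ln(22.01/20.34) + (0.0592−0.0373+0.302²/2)·0.6497) / 0.243424 = (0.078908 + 0.043856) / 0.243424 = 0.504320
d₂ = d₁ − σ√T = 0.504320 − 0.243424 = 0.260896
e^{−rT} = 0.962268
e^{−qT} = 0.976057
N(−d₁) = 0.307018,  N(−d₂) = 0.397086
Put price V = K·e^{−rT}·N(−d₂) − S·e^{−qT}·N(−d₁) = 7.771986 − 6.595682 = 1.176304
φ(d₁) = (1/√(2π))·e^{−d₁²/2} = 0.351302
Γ = e^{−qT}·φ(d₁) / (S·σ·√T) = 0.063999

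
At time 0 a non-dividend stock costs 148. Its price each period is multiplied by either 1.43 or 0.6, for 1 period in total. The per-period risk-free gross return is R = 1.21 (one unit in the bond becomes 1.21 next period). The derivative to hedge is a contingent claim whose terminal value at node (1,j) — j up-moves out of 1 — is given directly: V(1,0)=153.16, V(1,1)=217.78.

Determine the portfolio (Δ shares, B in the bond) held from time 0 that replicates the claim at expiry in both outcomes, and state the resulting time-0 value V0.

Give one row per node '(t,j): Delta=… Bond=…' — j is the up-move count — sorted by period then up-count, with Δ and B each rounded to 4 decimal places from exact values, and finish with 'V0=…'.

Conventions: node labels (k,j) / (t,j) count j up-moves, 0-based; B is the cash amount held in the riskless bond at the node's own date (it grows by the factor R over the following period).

(0,0): Delta=0.5261 Bond=87.9725
V0=165.8279

Risk-neutral probability p* = (R−d)/(u−d) = (1.21−0.6)/(1.43−0.6) = 0.7349.
Payoffs at expiry: V(1,0)=153.1600, V(1,1)=217.7800
  t=0,j=0: stock 148.0000 → up 211.6400 (V=217.7800), down 88.8000 (V=153.1600). Price 165.8279; hedge Δ=0.5261, bond B=87.9725.
Sanity check at the root: Δ(0,0)·S0 + B(0,0) reproduces V0 = 165.8279.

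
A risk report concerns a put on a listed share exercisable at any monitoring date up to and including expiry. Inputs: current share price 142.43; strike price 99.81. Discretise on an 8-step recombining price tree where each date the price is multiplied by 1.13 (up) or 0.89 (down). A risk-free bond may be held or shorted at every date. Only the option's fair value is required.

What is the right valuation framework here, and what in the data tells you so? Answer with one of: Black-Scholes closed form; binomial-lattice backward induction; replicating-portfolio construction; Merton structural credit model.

Key observation: the put (strike 99.81 on spot 142.43) is American-style on a 8-step discrete price model, so the early-exercise decision at every node requires stepwise backward valuation — a closed form cannot price the exercise right.

framework: binomial-lattice backward induction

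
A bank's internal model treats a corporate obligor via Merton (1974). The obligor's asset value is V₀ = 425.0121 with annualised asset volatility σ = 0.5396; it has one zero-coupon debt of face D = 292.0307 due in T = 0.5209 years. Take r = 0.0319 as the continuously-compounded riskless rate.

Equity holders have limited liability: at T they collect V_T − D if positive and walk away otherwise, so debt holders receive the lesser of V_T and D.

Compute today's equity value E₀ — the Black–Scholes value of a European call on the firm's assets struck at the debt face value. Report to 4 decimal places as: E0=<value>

Apply the equity-as-call identities (strike 292.0307, horizon 0.5209 years):
d₁ = [ln(V₀/D) + (r + σ²/2)T] / (σ√T)
   = [ln(425.0121/292.0307) + (0.0319 + 0.5·0.5396²)·0.5209] / (0.5396·√0.5209)
   = [0.375259 + 0.092451] / 0.389448 = 1.200958
d₂ = d₁ − σ√T = 1.200958 − 0.389448 = 0.811510
N(d₁) = 0.885116,  N(d₂) = 0.791464,  e^(−rT) = 0.983521
E₀ = V₀·N(d₁) − D·e^(−rT)·N(d₂)
   = 425.0121·0.885116 − 292.0307·0.983521·0.791464 = 148.862344

E0=148.8623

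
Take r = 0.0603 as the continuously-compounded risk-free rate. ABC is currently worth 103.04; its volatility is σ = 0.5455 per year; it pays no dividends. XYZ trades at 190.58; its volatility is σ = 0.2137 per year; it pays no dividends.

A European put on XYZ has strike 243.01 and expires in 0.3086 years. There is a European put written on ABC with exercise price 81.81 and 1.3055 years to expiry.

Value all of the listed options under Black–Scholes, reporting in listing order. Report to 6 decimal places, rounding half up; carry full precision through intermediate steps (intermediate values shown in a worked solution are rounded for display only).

[XYZ put K=243.01]
σ√T = 0.2137·√0.3086 = 0.118714
d₁ = (ln(S/K) + (r+σ²/2)T) / (σ√T) = (ln(190.58/243.01) + (0.0603+0.2137²/2)·0.3086) / 0.118714 = (-0.243031 + 0.025655) / 0.118714 = -1.831083
d₂ = d₁ − σ√T = -1.831083 − 0.118714 = -1.949797
e^{−rT} = 0.981563
N(−d₁) = 0.966456,  N(−d₂) = 0.974400
price = K·e^{−rT}·N(−d₂) − S·N(−d₁) = 232.423344 − 184.187167 = 48.236177
[ABC put K=81.81]
σ√T = 0.5455·√1.3055 = 0.623280
d₁ = (ln(S/K) + (r+σ²/2)T) / (σ√T) = (ln(103.04/81.81) + (0.0603+0.5455²/2)·1.3055) / 0.623280 = (0.230718 + 0.272961) / 0.623280 = 0.808109
d₂ = d₁ − σ√T = 0.808109 − 0.623280 = 0.184829
e^{−rT} = 0.924297
N(−d₁) = 0.209514,  N(−d₂) = 0.426681
price = K·e^{−rT}·N(−d₂) − S·N(−d₁) = 32.264264 − 21.588303 = 10.675961

price(XYZ put K=243.01) = 48.236177
price(ABC put K=81.81) = 10.675961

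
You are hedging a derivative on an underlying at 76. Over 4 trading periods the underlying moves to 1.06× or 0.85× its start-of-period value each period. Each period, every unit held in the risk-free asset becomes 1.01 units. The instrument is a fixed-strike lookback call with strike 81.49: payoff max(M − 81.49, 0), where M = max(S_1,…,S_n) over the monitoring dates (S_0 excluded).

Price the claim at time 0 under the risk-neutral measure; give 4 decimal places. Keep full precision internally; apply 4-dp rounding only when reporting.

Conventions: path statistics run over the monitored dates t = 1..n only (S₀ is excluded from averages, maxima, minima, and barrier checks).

With p* = (R−d)/(u−d) = 0.7619, sum probability × payoff across the paths and divide by R^4.
Enumerate all 2^4 = 16 price paths (U = up ×1.06, D = down ×0.85); each path with k up-moves has probability p*^k·(1−p*)^(4−k).
DDDD: M=64.6000, payoff=0.0000, prob=0.003214
UDDD: M=80.5600, payoff=0.0000, prob=0.010284
DUDD: M=68.4760, payoff=0.0000, prob=0.010284
UUDD: M=85.3936, payoff=3.9036, prob=0.032908
DDUD: M=64.6000, payoff=0.0000, prob=0.010284
UDUD: M=80.5600, payoff=0.0000, prob=0.032908
DUUD: M=72.5846, payoff=0.0000, prob=0.032908
UUUD: M=90.5172, payoff=9.0272, prob=0.105306
DDDU: M=64.6000, payoff=0.0000, prob=0.010284
UDDU: M=80.5600, payoff=0.0000, prob=0.032908
DUDU: M=68.4760, payoff=0.0000, prob=0.032908
UUDU: M=85.3936, payoff=3.9036, prob=0.105306
DDUU: M=64.6000, payoff=0.0000, prob=0.032908
UDUU: M=80.5600, payoff=0.0000, prob=0.105306
DUUU: M=76.9396, payoff=0.0000, prob=0.105306
UUUU: M=95.9482, payoff=14.4582, prob=0.336979
Price = Σ prob·payoff / R^4 = 6.362277 / 1.040604 = 6.1140

price = 6.1140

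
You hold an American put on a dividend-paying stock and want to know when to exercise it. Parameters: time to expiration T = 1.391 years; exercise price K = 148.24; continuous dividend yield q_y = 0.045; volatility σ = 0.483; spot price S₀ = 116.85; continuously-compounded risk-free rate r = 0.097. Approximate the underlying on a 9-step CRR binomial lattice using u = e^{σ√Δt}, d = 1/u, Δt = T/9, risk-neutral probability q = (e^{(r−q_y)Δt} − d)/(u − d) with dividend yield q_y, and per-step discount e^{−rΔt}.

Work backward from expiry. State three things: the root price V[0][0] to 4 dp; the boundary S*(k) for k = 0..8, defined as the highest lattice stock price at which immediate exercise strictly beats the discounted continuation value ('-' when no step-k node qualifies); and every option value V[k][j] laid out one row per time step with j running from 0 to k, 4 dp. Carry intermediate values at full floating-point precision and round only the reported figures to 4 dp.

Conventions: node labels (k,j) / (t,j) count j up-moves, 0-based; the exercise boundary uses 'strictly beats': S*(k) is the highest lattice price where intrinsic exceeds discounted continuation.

price = 41.4619
boundary = - - 79.9277 66.1046 79.9277 66.1046 79.9277 96.6413 116.8500
tree:
41.4619
53.9475 28.9169
68.3123 39.7133 17.8479
82.1354 52.9483 26.2802 9.0517
93.5679 68.3123 37.5725 14.5764 3.2043
103.0232 82.1354 51.8073 22.9608 5.7292 0.5022
110.8432 93.5679 68.3123 35.1279 10.1797 0.9689 0.0000
117.3108 103.0232 82.1354 51.5987 17.9548 1.8691 0.0000 0.0000
122.6599 110.8432 93.5679 68.3123 31.3900 3.6056 0.0000 0.0000 0.0000
127.0838 117.3108 103.0232 82.1354 51.5987 6.9555 0.0000 0.0000 0.0000 0.0000

Δt=0.15456, u=1.20911, d=0.82705, q=0.47379, disc=e^(-rΔt)=0.98512
k=9 terminal: V=max(K-S,0) → 127.0838 117.3108 103.0232 82.1354 51.5987 6.9555 0.0000 0.0000 0.0000 0.0000
k=8: j=0 S=25.5801 intr=122.6599 cont=120.6314 V=122.6599[EX]; j=1 S=37.3968 intr=110.8432 cont=108.8966 V=110.8432[EX]; j=2 S=54.6721 intr=93.5679 cont=91.7410 V=93.5679[EX]; j=3 S=79.9277 intr=68.3123 cont=66.6605 V=68.3123[EX]; j=4 S=116.8500 intr=31.3900 cont=29.9941 V=31.3900[EX]; j=5 S=170.8285 intr=0.0000 cont=3.6056 V=3.6056[hold]; j=6 S=249.7421 intr=0.0000 cont=0.0000 V=0.0000[hold]; j=7 S=365.1097 intr=0.0000 cont=0.0000 V=0.0000[hold]; j=8 S=533.7709 intr=0.0000 cont=0.0000 V=0.0000[hold]  S*(8)=116.8500
k=7: j=0 S=30.9292 intr=117.3108 cont=115.3194 V=117.3108[EX]; j=1 S=45.2168 intr=103.0232 cont=101.1308 V=103.0232[EX]; j=2 S=66.1046 intr=82.1354 cont=80.3878 V=82.1354[EX]; j=3 S=96.6413 intr=51.5987 cont=50.0626 V=51.5987[EX]; j=4 S=141.2845 intr=6.9555 cont=17.9548 V=17.9548[hold]; j=5 S=206.5504 intr=0.0000 cont=1.8691 V=1.8691[hold]; j=6 S=301.9657 intr=0.0000 cont=0.0000 V=0.0000[hold]; j=7 S=441.4578 intr=0.0000 cont=0.0000 V=0.0000[hold]  S*(7)=96.6413
k=6: j=0 S=37.3968 intr=110.8432 cont=108.8966 V=110.8432[EX]; j=1 S=54.6721 intr=93.5679 cont=91.7410 V=93.5679[EX]; j=2 S=79.9277 intr=68.3123 cont=66.6605 V=68.3123[EX]; j=3 S=116.8500 intr=31.3900 cont=35.1279 V=35.1279[hold]; j=4 S=170.8285 intr=0.0000 cont=10.1797 V=10.1797[hold]; j=5 S=249.7421 intr=0.0000 cont=0.9689 V=0.9689[hold]; j=6 S=365.1097 intr=0.0000 cont=0.0000 V=0.0000[hold]  S*(6)=79.9277
k=5: j=0 S=45.2168 intr=103.0232 cont=101.1308 V=103.0232[EX]; j=1 S=66.1046 intr=82.1354 cont=80.3878 V=82.1354[EX]; j=2 S=96.6413 intr=51.5987 cont=51.8073 V=51.8073[hold]; j=3 S=141.2845 intr=6.9555 cont=22.9608 V=22.9608[hold]; j=4 S=206.5504 intr=0.0000 cont=5.7292 V=5.7292[hold]; j=5 S=301.9657 intr=0.0000 cont=0.5022 V=0.5022[hold]  S*(5)=66.1046
k=4: j=0 S=54.6721 intr=93.5679 cont=91.7410 V=93.5679[EX]; j=1 S=79.9277 intr=68.3123 cont=66.7578 V=68.3123[EX]; j=2 S=116.8500 intr=31.3900 cont=37.5725 V=37.5725[hold]; j=3 S=170.8285 intr=0.0000 cont=14.5764 V=14.5764[hold]; j=4 S=249.7421 intr=0.0000 cont=3.2043 V=3.2043[hold]  S*(4)=79.9277
k=3: j=0 S=66.1046 intr=82.1354 cont=80.3878 V=82.1354[EX]; j=1 S=96.6413 intr=51.5987 cont=52.9483 V=52.9483[hold]; j=2 S=141.2845 intr=6.9555 cont=26.2802 V=26.2802[hold]; j=3 S=206.5504 intr=0.0000 cont=9.0517 V=9.0517[hold]  S*(3)=66.1046
k=2: j=0 S=79.9277 intr=68.3123 cont=67.2904 V=68.3123[EX]; j=1 S=116.8500 intr=31.3900 cont=39.7133 V=39.7133[hold]; j=2 S=170.8285 intr=0.0000 cont=17.8479 V=17.8479[hold]  S*(2)=79.9277
k=1: j=0 S=96.6413 intr=51.5987 cont=53.9475 V=53.9475[hold]; j=1 S=141.2845 intr=6.9555 cont=28.9169 V=28.9169[hold]  S*(1)=-
k=0: j=0 S=116.8500 intr=31.3900 cont=41.4619 V=41.4619[hold]  S*(0)=-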